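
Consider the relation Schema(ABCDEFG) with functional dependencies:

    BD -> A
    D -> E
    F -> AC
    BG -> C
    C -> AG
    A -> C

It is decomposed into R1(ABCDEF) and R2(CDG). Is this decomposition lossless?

Yes

Common attributes: R1 ∩ R2 = {CD}.
Closure of {CD}: D → E applies, adding E; C → AG applies, adding AG. So (CD)⁺ = {ACDEG}.
This closure contains every attribute of R2, so R1 ∩ R2 → R2. The join is lossless.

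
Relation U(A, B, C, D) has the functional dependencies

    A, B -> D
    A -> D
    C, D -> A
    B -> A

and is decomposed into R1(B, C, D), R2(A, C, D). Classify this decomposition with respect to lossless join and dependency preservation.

lossless but not dependency-preserving

Lossless test: (C, D)⁺ = {A, C, D}, which contains all of one fragment — lossless.
Dependency preservation: the restricted closure of {B} across the fragments never reaches {A}, so B → A cannot be enforced without a join — not preserved.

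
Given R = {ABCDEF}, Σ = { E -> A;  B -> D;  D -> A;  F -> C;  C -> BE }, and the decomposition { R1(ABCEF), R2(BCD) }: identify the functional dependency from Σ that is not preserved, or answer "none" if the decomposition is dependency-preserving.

D -> A

Check D → A: no single fragment contains all of {AD}, and the restricted closure of {D} across the fragments never reaches {A}.
E → A is preserved.
B → D is preserved.
F → C is preserved.
C → BE is preserved.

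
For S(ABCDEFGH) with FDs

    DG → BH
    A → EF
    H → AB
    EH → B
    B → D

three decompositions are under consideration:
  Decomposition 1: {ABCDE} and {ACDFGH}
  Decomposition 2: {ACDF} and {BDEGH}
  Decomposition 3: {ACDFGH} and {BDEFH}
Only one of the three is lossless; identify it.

Decomposition 3

Decomposition 1: common = {ACD}, closure = {ACDEF} → lossy.
Decomposition 2: common = {D}, closure = {D} → lossy.
Decomposition 3: common = {DFH}, closure = {ABDEFH} → lossless.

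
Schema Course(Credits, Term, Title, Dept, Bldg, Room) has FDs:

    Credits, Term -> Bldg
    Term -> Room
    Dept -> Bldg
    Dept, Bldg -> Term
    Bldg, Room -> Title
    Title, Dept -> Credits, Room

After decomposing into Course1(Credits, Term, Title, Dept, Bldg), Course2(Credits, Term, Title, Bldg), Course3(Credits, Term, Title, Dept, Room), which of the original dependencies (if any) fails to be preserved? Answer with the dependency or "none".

Check Bldg, Room → Title: no single fragment contains all of {Title, Bldg, Room}, and the restricted closure of {Bldg, Room} across the fragments never reaches {Title}.
Credits, Term → Bldg is preserved.
Term → Room is preserved.
Dept → Bldg is preserved.
Dept, Bldg → Term is preserved.
Title, Dept → Credits, Room is preserved.

Bldg, Room -> Title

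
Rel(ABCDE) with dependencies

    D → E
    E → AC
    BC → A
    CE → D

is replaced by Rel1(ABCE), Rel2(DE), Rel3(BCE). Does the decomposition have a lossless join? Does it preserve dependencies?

Lossless test (chase): Rows 1 and 2 agree on E; apply E→AC and equate their AC entries. Rows 1 and 3 agree on E; apply E→AC and equate their AC entries. Rows 1 and 2 agree on CE; apply CE→D and equate their D entries. Rows 1 and 3 agree on CE; apply CE→D and equate their D entries. Row 1 is now all distinguished symbols — the join is lossless.
Dependency preservation: CE → D is not contained in any single fragment, but the restricted closure of its left-hand side across the fragments still reaches the right-hand side; the remaining FDs each lie inside some fragment. All dependencies are preserved.

lossless and dependency-preserving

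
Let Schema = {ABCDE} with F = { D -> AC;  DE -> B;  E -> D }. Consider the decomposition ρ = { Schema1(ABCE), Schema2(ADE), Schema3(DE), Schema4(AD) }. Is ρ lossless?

Chase test. Columns are ABCDE; row i has aⱼ where attribute j ∈ Schemai, else bᵢⱼ.
Initial tableau (one row per fragment):
  row 1: a1 a2 a3 b14 a5
  row 2: a1 b22 b23 a4 a5
  row 3: b31 b32 b33 a4 a5
  row 4: a1 b42 b43 a4 b45
Rows 2 and 3 agree on D; apply D→AC and equate their AC entries.
Rows 2 and 4 agree on D; apply D→AC and equate their AC entries.
Rows 2 and 3 agree on DE; apply DE→B and equate their B entries.
Rows 1 and 2 agree on E; apply E→D and equate their D entries.
Rows 1 and 2 agree on D; apply D→AC and equate their AC entries.
Rows 1 and 2 agree on DE; apply DE→B and equate their B entries.
Row 1 is now all distinguished symbols — the join is lossless.

Yes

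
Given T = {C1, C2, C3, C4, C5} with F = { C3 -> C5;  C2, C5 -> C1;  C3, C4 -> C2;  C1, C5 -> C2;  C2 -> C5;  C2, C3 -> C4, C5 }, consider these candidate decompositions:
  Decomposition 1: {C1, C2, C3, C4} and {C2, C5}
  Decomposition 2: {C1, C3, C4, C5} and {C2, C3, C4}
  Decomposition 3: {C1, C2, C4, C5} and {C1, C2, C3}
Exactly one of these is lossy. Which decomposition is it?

Decomposition 3

Decomposition 1: common = {C2}, closure = {C1, C2, C5} → lossless.
Decomposition 2: common = {C3, C4}, closure = {C1, C2, C3, C4, C5} → lossless.
Decomposition 3: common = {C1, C2}, closure = {C1, C2, C5} → lossy.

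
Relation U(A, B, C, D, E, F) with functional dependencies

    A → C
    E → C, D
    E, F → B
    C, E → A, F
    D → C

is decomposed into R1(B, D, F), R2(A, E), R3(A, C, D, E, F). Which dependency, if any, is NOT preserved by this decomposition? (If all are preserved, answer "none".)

E, F → B

Check E, F → B: no single fragment contains all of {B, E, F}, and the restricted closure of {E, F} across the fragments never reaches {B}.
A → C is preserved.
E → C, D is preserved.
C, E → A, F is preserved.
D → C is preserved.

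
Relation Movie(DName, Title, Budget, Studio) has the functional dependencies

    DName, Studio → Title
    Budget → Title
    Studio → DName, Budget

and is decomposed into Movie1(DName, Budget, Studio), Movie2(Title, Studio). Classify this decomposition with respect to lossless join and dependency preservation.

lossless but not dependency-preserving

Lossless test: (Studio)⁺ = {DName, Title, Budget, Studio}, which contains all of one fragment — lossless.
Dependency preservation: the restricted closure of {Budget} across the fragments never reaches {Title}, so Budget → Title cannot be enforced without a join — not preserved.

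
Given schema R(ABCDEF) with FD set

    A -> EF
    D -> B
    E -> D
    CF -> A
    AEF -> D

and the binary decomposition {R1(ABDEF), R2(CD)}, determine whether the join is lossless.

Common attributes: R1 ∩ R2 = {D}.
Closure of {D}: D → B applies, adding B. So (D)⁺ = {BD}.
The closure contains neither all of R1 = {ABDEF} nor all of R2 = {CD}, so the common attributes are not a superkey of either fragment. The join is lossy.

No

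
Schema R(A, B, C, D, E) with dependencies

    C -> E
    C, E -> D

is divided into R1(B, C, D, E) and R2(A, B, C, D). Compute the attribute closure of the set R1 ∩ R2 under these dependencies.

R1 ∩ R2 = {B, C, D}.
C → E applies, adding E
Closure: {B, C, D, E}.

B, C, D, E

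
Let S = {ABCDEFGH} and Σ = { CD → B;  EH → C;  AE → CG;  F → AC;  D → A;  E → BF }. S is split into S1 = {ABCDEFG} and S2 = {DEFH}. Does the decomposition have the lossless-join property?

Yes

Common attributes: S1 ∩ S2 = {DEF}.
Closure of {DEF}: F → AC applies, adding AC; E → BF applies, adding B; AE → CG applies, adding G. So (DEF)⁺ = {ABCDEFG}.
This closure contains every attribute of S1, so S1 ∩ S2 → S1. The join is lossless.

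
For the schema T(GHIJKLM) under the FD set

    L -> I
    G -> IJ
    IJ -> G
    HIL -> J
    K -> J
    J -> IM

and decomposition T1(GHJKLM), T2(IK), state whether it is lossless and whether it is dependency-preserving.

lossless but not dependency-preserving

Lossless test: (K)⁺ = {GIJKM}, which contains all of one fragment — lossless.
Dependency preservation: the restricted closure of {L} across the fragments never reaches {I}, so L → I cannot be enforced without a join — not preserved.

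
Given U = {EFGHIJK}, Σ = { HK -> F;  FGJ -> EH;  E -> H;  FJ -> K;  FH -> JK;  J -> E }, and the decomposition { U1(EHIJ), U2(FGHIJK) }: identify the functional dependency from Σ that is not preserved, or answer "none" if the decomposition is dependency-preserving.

HK → F lies within U2.
FGJ → EH: restricted closure across fragments reaches EH.
E → H lies within U1.
FJ → K lies within U2.
FH → JK lies within U2.
J → E lies within U1.
Every dependency is enforceable on the fragments, so the decomposition is dependency-preserving.

none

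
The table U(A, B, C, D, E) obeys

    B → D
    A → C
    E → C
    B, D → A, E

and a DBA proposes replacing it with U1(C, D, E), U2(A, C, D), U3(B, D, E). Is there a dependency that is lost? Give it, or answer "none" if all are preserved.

B, D → A, E

Check B, D → A, E: no single fragment contains all of {A, B, D, E}, and the restricted closure of {B, D} across the fragments never reaches {A, E}.
B → D is preserved.
A → C is preserved.
E → C is preserved.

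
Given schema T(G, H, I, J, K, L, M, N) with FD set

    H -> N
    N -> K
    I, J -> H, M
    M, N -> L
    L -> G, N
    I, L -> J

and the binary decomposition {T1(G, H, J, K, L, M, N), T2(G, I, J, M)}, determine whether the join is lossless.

Common attributes: T1 ∩ T2 = {G, J, M}.
No dependency enlarges {G, J, M}, so (G, J, M)⁺ = {G, J, M}.
The closure contains neither all of T1 = {G, H, J, K, L, M, N} nor all of T2 = {G, I, J, M}, so the common attributes are not a superkey of either fragment. The join is lossy.

No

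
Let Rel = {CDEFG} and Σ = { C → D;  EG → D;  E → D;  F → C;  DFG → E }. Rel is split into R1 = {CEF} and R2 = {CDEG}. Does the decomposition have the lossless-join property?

No

Common attributes: R1 ∩ R2 = {CE}.
Closure of {CE}: C → D applies, adding D. So (CE)⁺ = {CDE}.
The closure contains neither all of R1 = {CEF} nor all of R2 = {CDEG}, so the common attributes are not a superkey of either fragment. The join is lossy.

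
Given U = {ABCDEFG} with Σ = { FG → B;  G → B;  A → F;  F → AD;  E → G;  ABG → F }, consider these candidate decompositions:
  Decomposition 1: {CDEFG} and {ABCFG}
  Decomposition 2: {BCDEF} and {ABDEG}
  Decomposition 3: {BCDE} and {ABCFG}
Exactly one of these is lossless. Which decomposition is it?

Decomposition 1

Decomposition 1: common = {CFG}, closure = {ABCDFG} → lossless.
Decomposition 2: common = {BDE}, closure = {BDEG} → lossy.
Decomposition 3: common = {BC}, closure = {BC} → lossy.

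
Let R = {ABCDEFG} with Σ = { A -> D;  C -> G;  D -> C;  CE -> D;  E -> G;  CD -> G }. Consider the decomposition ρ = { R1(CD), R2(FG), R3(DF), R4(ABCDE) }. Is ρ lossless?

No

Chase test. Columns are ABCDEFG; row i has aⱼ where attribute j ∈ Ri, else bᵢⱼ.
Initial tableau (one row per fragment):
  row 1: b11 b12 a3 a4 b15 b16 b17
  row 2: b21 b22 b23 b24 b25 a6 a7
  row 3: b31 b32 b33 a4 b35 a6 b37
  row 4: a1 a2 a3 a4 a5 b46 b47
Rows 1 and 4 agree on C; apply C→G and equate their G entries.
Rows 1 and 3 agree on D; apply D→C and equate their C entries.
Rows 1 and 3 agree on CD; apply CD→G and equate their G entries.
No row becomes fully distinguished — the join is lossy.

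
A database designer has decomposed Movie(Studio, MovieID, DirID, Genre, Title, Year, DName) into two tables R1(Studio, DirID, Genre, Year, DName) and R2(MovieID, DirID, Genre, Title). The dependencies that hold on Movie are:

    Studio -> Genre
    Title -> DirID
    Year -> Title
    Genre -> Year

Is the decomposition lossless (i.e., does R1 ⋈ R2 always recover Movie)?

Common attributes: R1 ∩ R2 = {DirID, Genre}.
Closure of {DirID, Genre}: Genre → Year applies, adding Year; Year → Title applies, adding Title. So (DirID, Genre)⁺ = {DirID, Genre, Title, Year}.
The closure contains neither all of R1 = {Studio, DirID, Genre, Year, DName} nor all of R2 = {MovieID, DirID, Genre, Title}, so the common attributes are not a superkey of either fragment. The join is lossy.

No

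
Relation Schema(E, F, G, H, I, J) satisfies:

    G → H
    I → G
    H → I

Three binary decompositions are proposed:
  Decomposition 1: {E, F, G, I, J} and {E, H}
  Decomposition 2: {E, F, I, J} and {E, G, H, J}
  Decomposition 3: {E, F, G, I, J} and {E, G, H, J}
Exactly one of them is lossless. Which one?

Decomposition 1: common = {E}, closure = {E} → lossy.
Decomposition 2: common = {E, J}, closure = {E, J} → lossy.
Decomposition 3: common = {E, G, J}, closure = {E, G, H, I, J} → lossless.

Decomposition 3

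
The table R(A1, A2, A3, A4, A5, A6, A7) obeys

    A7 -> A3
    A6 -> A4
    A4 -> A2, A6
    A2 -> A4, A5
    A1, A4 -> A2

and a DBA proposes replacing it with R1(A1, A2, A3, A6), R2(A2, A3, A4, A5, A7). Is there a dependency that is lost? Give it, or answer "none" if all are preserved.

A7 → A3 lies within R2.
A6 → A4: restricted closure across fragments reaches A4.
A4 → A2, A6: restricted closure across fragments reaches A2, A6.
A2 → A4, A5 lies within R2.
A1, A4 → A2: restricted closure across fragments reaches A2.
Every dependency is enforceable on the fragments, so the decomposition is dependency-preserving.

none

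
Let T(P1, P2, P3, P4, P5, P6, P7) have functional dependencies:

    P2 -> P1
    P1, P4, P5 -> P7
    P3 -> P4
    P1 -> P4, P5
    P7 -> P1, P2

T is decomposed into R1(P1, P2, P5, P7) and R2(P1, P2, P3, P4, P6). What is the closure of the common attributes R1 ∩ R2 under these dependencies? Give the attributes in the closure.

R1 ∩ R2 = {P1, P2}.
P1 → P4, P5 applies, adding P4, P5
P1, P4, P5 → P7 applies, adding P7
Closure: {P1, P2, P4, P5, P7}.

P1, P2, P4, P5, P7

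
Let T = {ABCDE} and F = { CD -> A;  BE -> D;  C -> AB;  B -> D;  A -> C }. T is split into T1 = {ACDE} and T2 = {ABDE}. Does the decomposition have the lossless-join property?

Common attributes: T1 ∩ T2 = {ADE}.
Closure of {ADE}: A → C applies, adding C; C → AB applies, adding B. So (ADE)⁺ = {ABCDE}.
This closure contains every attribute of T1, so T1 ∩ T2 → T1. The join is lossless.

Yes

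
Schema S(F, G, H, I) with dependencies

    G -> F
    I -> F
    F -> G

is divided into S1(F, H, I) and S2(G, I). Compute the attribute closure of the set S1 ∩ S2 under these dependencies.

S1 ∩ S2 = {I}.
I → F applies, adding F
F → G applies, adding G
Closure: {F, G, I}.

F, G, I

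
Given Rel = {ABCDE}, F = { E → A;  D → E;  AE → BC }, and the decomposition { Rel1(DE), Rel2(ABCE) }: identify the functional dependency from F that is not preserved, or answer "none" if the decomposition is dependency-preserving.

none

E → A lies within Rel2.
D → E lies within Rel1.
AE → BC lies within Rel2.
Every dependency is enforceable on the fragments, so the decomposition is dependency-preserving.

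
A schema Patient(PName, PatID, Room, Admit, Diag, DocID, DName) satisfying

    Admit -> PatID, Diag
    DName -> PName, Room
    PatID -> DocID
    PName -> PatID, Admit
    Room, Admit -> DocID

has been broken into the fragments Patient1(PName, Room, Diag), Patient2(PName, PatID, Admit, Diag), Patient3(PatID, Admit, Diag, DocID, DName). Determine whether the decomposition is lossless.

No

Chase test. Columns are PName, PatID, Room, Admit, Diag, DocID, DName; row i has aⱼ where attribute j ∈ Patienti, else bᵢⱼ.
Initial tableau (one row per fragment):
  row 1: a1 b12 a3 b14 a5 b16 b17
  row 2: a1 a2 b23 a4 a5 b26 b27
  row 3: b31 a2 b33 a4 a5 a6 a7
Rows 2 and 3 agree on PatID; apply PatID→DocID and equate their DocID entries.
Rows 1 and 2 agree on PName; apply PName→PatID, Admit and equate their PatID, Admit entries.
Rows 1 and 2 agree on PatID; apply PatID→DocID and equate their DocID entries.
No row becomes fully distinguished — the join is lossy.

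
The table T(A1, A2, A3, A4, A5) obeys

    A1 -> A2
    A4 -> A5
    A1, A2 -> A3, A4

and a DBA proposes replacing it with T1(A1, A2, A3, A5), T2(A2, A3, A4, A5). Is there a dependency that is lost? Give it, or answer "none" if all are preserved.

Check A1, A2 → A3, A4: no single fragment contains all of {A1, A2, A3, A4}, and the restricted closure of {A1, A2} across the fragments never reaches {A3, A4}.
A1 → A2 is preserved.
A4 → A5 is preserved.

A1, A2 -> A3, A4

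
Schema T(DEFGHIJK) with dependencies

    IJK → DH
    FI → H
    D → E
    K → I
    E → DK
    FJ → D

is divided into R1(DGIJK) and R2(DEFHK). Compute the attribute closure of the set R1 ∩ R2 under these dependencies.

DEIK

R1 ∩ R2 = {DK}.
D → E applies, adding E
K → I applies, adding I
Closure: {DEIK}.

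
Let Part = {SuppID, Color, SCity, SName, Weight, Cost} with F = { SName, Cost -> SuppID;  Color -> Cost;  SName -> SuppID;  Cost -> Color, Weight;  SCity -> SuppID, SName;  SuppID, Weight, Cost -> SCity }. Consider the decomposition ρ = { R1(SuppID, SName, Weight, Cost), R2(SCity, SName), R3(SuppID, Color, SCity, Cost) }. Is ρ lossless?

Yes

Chase test. Columns are SuppID, Color, SCity, SName, Weight, Cost; row i has aⱼ where attribute j ∈ Ri, else bᵢⱼ.
Initial tableau (one row per fragment):
  row 1: a1 b12 b13 a4 a5 a6
  row 2: b21 b22 a3 a4 b25 b26
  row 3: a1 a2 a3 b34 b35 a6
Rows 1 and 2 agree on SName; apply SName→SuppID and equate their SuppID entries.
Rows 1 and 3 agree on Cost; apply Cost→Color, Weight and equate their Color, Weight entries.
Rows 2 and 3 agree on SCity; apply SCity→SuppID, SName and equate their SuppID, SName entries.
Rows 1 and 3 agree on SuppID, Weight, Cost; apply SuppID, Weight, Cost→SCity and equate their SCity entries.
Row 1 is now all distinguished symbols — the join is lossless.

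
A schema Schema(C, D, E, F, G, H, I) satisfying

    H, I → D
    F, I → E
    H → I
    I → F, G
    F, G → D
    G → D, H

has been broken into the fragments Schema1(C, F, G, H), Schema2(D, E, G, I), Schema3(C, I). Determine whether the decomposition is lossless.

Chase test. Columns are C, D, E, F, G, H, I; row i has aⱼ where attribute j ∈ Schemai, else bᵢⱼ.
Initial tableau (one row per fragment):
  row 1: a1 b12 b13 a4 a5 a6 b17
  row 2: b21 a2 a3 b24 a5 b26 a7
  row 3: a1 b32 b33 b34 b35 b36 a7
Rows 2 and 3 agree on I; apply I→F, G and equate their F, G entries.
Rows 2 and 3 agree on F, G; apply F, G→D and equate their D entries.
Rows 1 and 2 agree on G; apply G→D, H and equate their D, H entries.
Rows 1 and 3 agree on G; apply G→D, H and equate their D, H entries.
Rows 2 and 3 agree on F, I; apply F, I→E and equate their E entries.
Rows 1 and 2 agree on H; apply H→I and equate their I entries.
Rows 1 and 2 agree on I; apply I→F, G and equate their F, G entries.
Rows 1 and 2 agree on F, I; apply F, I→E and equate their E entries.
Row 1 is now all distinguished symbols — the join is lossless.

Yes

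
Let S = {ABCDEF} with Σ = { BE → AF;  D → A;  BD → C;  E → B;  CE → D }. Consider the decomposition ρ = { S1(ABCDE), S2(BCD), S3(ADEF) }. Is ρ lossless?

Chase test. Columns are ABCDEF; row i has aⱼ where attribute j ∈ Si, else bᵢⱼ.
Initial tableau (one row per fragment):
  row 1: a1 a2 a3 a4 a5 b16
  row 2: b21 a2 a3 a4 b25 b26
  row 3: a1 b32 b33 a4 a5 a6
Rows 1 and 2 agree on D; apply D→A and equate their A entries.
Rows 1 and 3 agree on E; apply E→B and equate their B entries.
Rows 1 and 3 agree on BE; apply BE→AF and equate their AF entries.
Rows 1 and 3 agree on BD; apply BD→C and equate their C entries.
Row 1 is now all distinguished symbols — the join is lossless.

Yes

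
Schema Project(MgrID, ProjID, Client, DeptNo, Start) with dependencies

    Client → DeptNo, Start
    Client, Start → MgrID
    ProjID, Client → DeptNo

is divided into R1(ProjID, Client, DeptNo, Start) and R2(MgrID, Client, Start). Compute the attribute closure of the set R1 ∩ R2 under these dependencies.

R1 ∩ R2 = {Client, Start}.
Client → DeptNo, Start applies, adding DeptNo
Client, Start → MgrID applies, adding MgrID
Closure: {MgrID, Client, DeptNo, Start}.

MgrID, Client, DeptNo, Start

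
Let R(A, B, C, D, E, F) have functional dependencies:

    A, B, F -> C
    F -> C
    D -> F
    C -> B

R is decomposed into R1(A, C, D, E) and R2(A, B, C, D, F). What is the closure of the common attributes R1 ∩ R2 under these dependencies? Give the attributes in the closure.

R1 ∩ R2 = {A, C, D}.
D → F applies, adding F
C → B applies, adding B
Closure: {A, B, C, D, F}.

A, B, C, D, F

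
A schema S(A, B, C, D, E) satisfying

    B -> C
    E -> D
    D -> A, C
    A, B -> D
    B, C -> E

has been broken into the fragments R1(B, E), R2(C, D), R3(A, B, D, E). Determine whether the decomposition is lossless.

Chase test. Columns are A, B, C, D, E; row i has aⱼ where attribute j ∈ Ri, else bᵢⱼ.
Initial tableau (one row per fragment):
  row 1: b11 a2 b13 b14 a5
  row 2: b21 b22 a3 a4 b25
  row 3: a1 a2 b33 a4 a5
Rows 1 and 3 agree on B; apply B→C and equate their C entries.
Rows 1 and 3 agree on E; apply E→D and equate their D entries.
Rows 1 and 2 agree on D; apply D→A, C and equate their A, C entries.
Rows 1 and 3 agree on D; apply D→A, C and equate their A, C entries.
Row 1 is now all distinguished symbols — the join is lossless.

Yes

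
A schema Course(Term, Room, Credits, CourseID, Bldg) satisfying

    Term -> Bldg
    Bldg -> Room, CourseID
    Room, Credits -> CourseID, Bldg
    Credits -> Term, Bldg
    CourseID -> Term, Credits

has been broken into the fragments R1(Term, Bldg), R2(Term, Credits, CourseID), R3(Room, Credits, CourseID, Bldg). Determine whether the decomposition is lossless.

Yes

Chase test. Columns are Term, Room, Credits, CourseID, Bldg; row i has aⱼ where attribute j ∈ Ri, else bᵢⱼ.
Initial tableau (one row per fragment):
  row 1: a1 b12 b13 b14 a5
  row 2: a1 b22 a3 a4 b25
  row 3: b31 a2 a3 a4 a5
Rows 1 and 2 agree on Term; apply Term→Bldg and equate their Bldg entries.
Rows 1 and 2 agree on Bldg; apply Bldg→Room, CourseID and equate their Room, CourseID entries.
Rows 1 and 3 agree on Bldg; apply Bldg→Room, CourseID and equate their Room, CourseID entries.
Rows 2 and 3 agree on Credits; apply Credits→Term, Bldg and equate their Term, Bldg entries.
Rows 1 and 2 agree on CourseID; apply CourseID→Term, Credits and equate their Term, Credits entries.
Row 1 is now all distinguished symbols — the join is lossless.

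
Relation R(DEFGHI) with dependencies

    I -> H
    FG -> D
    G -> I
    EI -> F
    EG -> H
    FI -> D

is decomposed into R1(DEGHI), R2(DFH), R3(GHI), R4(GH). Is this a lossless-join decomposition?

Chase test. Columns are DEFGHI; row i has aⱼ where attribute j ∈ Ri, else bᵢⱼ.
Initial tableau (one row per fragment):
  row 1: a1 a2 b13 a4 a5 a6
  row 2: a1 b22 a3 b24 a5 b26
  row 3: b31 b32 b33 a4 a5 a6
  row 4: b41 b42 b43 a4 a5 b46
Rows 1 and 4 agree on G; apply G→I and equate their I entries.
No row becomes fully distinguished — the join is lossy.

No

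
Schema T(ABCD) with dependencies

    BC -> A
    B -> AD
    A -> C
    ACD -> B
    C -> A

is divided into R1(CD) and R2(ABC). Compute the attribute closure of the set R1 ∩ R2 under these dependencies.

R1 ∩ R2 = {C}.
C → A applies, adding A
Closure: {AC}.

AC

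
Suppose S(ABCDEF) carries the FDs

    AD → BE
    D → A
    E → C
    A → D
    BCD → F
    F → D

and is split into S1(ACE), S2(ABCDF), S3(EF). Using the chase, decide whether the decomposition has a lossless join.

Chase test. Columns are ABCDEF; row i has aⱼ where attribute j ∈ Si, else bᵢⱼ.
Initial tableau (one row per fragment):
  row 1: a1 b12 a3 b14 a5 b16
  row 2: a1 a2 a3 a4 b25 a6
  row 3: b31 b32 b33 b34 a5 a6
Rows 1 and 3 agree on E; apply E→C and equate their C entries.
Rows 1 and 2 agree on A; apply A→D and equate their D entries.
Rows 2 and 3 agree on F; apply F→D and equate their D entries.
Rows 1 and 2 agree on AD; apply AD→BE and equate their BE entries.
Rows 1 and 3 agree on D; apply D→A and equate their A entries.
Rows 1 and 2 agree on BCD; apply BCD→F and equate their F entries.
Rows 1 and 3 agree on AD; apply AD→BE and equate their BE entries.
Row 1 is now all distinguished symbols — the join is lossless.

Yes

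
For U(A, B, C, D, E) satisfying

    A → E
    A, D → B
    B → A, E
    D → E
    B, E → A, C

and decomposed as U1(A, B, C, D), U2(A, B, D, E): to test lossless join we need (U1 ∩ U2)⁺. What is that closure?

A, B, C, D, E

U1 ∩ U2 = {A, B, D}.
A → E applies, adding E
B, E → A, C applies, adding C
Closure: {A, B, C, D, E}.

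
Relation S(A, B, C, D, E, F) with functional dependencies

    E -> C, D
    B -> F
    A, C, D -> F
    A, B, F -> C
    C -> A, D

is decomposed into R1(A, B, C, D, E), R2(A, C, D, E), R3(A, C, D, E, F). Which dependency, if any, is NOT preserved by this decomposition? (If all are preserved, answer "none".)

B -> F

Check B → F: no single fragment contains all of {B, F}, and the restricted closure of {B} across the fragments never reaches {F}.
E → C, D is preserved.
A, C, D → F is preserved.
A, B, F → C is preserved.
C → A, D is preserved.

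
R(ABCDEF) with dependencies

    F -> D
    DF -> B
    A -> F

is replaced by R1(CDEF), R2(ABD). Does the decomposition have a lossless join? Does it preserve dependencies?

lossy and not dependency-preserving

Lossless test: (D)⁺ = {D}, which is a superkey of neither fragment — lossy.
Dependency preservation: the restricted closure of {DF} across the fragments never reaches {B}, so DF → B cannot be enforced without a join — not preserved.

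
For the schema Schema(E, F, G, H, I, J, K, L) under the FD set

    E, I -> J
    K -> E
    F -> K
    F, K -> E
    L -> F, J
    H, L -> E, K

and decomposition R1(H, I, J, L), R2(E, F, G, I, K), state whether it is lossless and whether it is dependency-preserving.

lossy and not dependency-preserving

Lossless test: (I)⁺ = {I}, which is a superkey of neither fragment — lossy.
Dependency preservation: the restricted closure of {E, I} across the fragments never reaches {J}, so E, I → J cannot be enforced without a join — not preserved.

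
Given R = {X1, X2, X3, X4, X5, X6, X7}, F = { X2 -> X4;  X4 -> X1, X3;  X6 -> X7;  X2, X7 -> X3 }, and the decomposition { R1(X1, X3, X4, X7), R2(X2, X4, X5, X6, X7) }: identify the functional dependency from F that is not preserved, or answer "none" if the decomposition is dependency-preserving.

none

X2 → X4 lies within R2.
X4 → X1, X3 lies within R1.
X6 → X7 lies within R2.
X2, X7 → X3: restricted closure across fragments reaches X3.
Every dependency is enforceable on the fragments, so the decomposition is dependency-preserving.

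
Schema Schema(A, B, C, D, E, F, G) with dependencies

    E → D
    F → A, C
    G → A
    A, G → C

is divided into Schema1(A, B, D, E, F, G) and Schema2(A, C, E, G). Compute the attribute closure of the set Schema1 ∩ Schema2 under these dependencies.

Schema1 ∩ Schema2 = {A, E, G}.
E → D applies, adding D
A, G → C applies, adding C
Closure: {A, C, D, E, G}.

A, C, D, E, G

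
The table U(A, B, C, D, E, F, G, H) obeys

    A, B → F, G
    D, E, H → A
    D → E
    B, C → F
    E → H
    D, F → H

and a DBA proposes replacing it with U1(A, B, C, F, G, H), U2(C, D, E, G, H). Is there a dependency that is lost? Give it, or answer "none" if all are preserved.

D, E, H → A

Check D, E, H → A: no single fragment contains all of {A, D, E, H}, and the restricted closure of {D, E, H} across the fragments never reaches {A}.
A, B → F, G is preserved.
D → E is preserved.
B, C → F is preserved.
E → H is preserved.
D, F → H is preserved.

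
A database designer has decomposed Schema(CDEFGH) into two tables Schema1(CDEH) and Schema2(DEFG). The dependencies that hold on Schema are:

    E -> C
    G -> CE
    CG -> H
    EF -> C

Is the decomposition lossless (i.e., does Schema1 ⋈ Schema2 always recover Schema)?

No

Common attributes: Schema1 ∩ Schema2 = {DE}.
Closure of {DE}: E → C applies, adding C. So (DE)⁺ = {CDE}.
The closure contains neither all of Schema1 = {CDEH} nor all of Schema2 = {DEFG}, so the common attributes are not a superkey of either fragment. The join is lossy.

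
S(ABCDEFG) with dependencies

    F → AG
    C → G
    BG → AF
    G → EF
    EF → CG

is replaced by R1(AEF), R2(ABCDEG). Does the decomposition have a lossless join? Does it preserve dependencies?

lossy and not dependency-preserving

Lossless test: (AE)⁺ = {AE}, which is a superkey of neither fragment — lossy.
Dependency preservation: the restricted closure of {F} across the fragments never reaches {AG}, so F → AG cannot be enforced without a join — not preserved.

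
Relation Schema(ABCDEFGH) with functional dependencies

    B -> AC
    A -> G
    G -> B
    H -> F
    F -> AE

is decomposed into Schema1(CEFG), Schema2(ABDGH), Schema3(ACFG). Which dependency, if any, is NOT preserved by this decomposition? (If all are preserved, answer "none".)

Check H → F: no single fragment contains all of {FH}, and the restricted closure of {H} across the fragments never reaches {F}.
B → AC is preserved.
A → G is preserved.
G → B is preserved.
F → AE is preserved.

H -> F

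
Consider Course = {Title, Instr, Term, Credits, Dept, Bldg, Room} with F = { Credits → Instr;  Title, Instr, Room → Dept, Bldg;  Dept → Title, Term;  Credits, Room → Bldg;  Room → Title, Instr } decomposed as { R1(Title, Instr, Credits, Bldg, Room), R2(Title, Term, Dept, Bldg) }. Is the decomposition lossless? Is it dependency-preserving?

lossy and not dependency-preserving

Lossless test: (Title, Bldg)⁺ = {Title, Bldg}, which is a superkey of neither fragment — lossy.
Dependency preservation: the restricted closure of {Title, Instr, Room} across the fragments never reaches {Dept, Bldg}, so Title, Instr, Room → Dept, Bldg cannot be enforced without a join — not preserved.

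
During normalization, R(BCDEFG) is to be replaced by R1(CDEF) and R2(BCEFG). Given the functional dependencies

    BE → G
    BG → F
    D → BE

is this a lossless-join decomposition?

Common attributes: R1 ∩ R2 = {CEF}.
No dependency enlarges {CEF}, so (CEF)⁺ = {CEF}.
The closure contains neither all of R1 = {CDEF} nor all of R2 = {BCEFG}, so the common attributes are not a superkey of either fragment. The join is lossy.

No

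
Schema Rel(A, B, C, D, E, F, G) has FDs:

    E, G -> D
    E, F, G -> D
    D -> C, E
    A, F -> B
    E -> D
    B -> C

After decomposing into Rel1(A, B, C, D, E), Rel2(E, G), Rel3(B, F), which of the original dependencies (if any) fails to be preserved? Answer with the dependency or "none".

Check A, F → B: no single fragment contains all of {A, B, F}, and the restricted closure of {A, F} across the fragments never reaches {B}.
E, G → D is preserved.
E, F, G → D is preserved.
D → C, E is preserved.
E → D is preserved.
B → C is preserved.

A, F -> B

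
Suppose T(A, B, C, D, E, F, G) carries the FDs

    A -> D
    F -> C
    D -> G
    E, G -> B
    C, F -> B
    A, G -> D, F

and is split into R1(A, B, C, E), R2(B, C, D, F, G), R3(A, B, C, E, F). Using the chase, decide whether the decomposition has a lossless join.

Chase test. Columns are A, B, C, D, E, F, G; row i has aⱼ where attribute j ∈ Ri, else bᵢⱼ.
Initial tableau (one row per fragment):
  row 1: a1 a2 a3 b14 a5 b16 b17
  row 2: b21 a2 a3 a4 b25 a6 a7
  row 3: a1 a2 a3 b34 a5 a6 b37
Rows 1 and 3 agree on A; apply A→D and equate their D entries.
Rows 1 and 3 agree on D; apply D→G and equate their G entries.
Rows 1 and 3 agree on A, G; apply A, G→D, F and equate their D, F entries.
No row becomes fully distinguished — the join is lossy.

No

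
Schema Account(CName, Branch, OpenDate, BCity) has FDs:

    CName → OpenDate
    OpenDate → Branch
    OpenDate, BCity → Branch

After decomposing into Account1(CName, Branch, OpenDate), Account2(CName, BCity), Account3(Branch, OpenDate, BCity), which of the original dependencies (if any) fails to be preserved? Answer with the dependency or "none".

none

CName → OpenDate lies within Account1.
OpenDate → Branch lies within Account1.
OpenDate, BCity → Branch lies within Account3.
Every dependency is enforceable on the fragments, so the decomposition is dependency-preserving.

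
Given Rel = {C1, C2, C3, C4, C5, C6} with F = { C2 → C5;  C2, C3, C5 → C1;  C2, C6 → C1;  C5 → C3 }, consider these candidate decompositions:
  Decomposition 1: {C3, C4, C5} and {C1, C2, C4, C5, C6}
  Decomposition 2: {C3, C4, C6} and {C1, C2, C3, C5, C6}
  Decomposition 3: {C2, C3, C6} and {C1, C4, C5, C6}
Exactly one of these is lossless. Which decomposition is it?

Decomposition 1

Decomposition 1: common = {C4, C5}, closure = {C3, C4, C5} → lossless.
Decomposition 2: common = {C3, C6}, closure = {C3, C6} → lossy.
Decomposition 3: common = {C6}, closure = {C6} → lossy.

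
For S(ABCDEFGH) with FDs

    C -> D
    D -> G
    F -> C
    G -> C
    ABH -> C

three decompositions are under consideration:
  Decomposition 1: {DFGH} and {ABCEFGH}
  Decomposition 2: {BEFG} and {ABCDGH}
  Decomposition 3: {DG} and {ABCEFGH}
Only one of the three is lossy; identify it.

Decomposition 1: common = {FGH}, closure = {CDFGH} → lossless.
Decomposition 2: common = {BG}, closure = {BCDG} → lossy.
Decomposition 3: common = {G}, closure = {CDG} → lossless.

Decomposition 2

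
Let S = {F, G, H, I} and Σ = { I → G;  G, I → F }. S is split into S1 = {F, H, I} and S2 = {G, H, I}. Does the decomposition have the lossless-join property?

Common attributes: S1 ∩ S2 = {H, I}.
Closure of {H, I}: I → G applies, adding G; G, I → F applies, adding F. So (H, I)⁺ = {F, G, H, I}.
This closure contains every attribute of S1, so S1 ∩ S2 → S1. The join is lossless.

Yes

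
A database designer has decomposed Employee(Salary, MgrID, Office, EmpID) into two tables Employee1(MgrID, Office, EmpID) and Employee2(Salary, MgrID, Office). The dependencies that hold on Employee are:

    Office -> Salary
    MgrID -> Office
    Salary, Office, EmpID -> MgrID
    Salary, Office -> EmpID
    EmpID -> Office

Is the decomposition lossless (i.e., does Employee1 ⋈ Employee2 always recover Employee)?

Yes

Common attributes: Employee1 ∩ Employee2 = {MgrID, Office}.
Closure of {MgrID, Office}: Office → Salary applies, adding Salary; Salary, Office → EmpID applies, adding EmpID. So (MgrID, Office)⁺ = {Salary, MgrID, Office, EmpID}.
This closure contains every attribute of Employee1, so Employee1 ∩ Employee2 → Employee1. The join is lossless.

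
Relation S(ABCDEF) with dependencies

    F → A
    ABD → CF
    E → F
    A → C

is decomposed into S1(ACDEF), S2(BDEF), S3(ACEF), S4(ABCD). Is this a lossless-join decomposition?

Chase test. Columns are ABCDEF; row i has aⱼ where attribute j ∈ Si, else bᵢⱼ.
Initial tableau (one row per fragment):
  row 1: a1 b12 a3 a4 a5 a6
  row 2: b21 a2 b23 a4 a5 a6
  row 3: a1 b32 a3 b34 a5 a6
  row 4: a1 a2 a3 a4 b45 b46
Rows 1 and 2 agree on F; apply F→A and equate their A entries.
Rows 2 and 4 agree on ABD; apply ABD→CF and equate their CF entries.
Row 2 is now all distinguished symbols — the join is lossless.

Yes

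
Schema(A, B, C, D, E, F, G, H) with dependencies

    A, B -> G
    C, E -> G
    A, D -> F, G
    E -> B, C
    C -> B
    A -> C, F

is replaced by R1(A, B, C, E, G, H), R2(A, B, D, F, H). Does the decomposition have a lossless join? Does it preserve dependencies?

lossy but dependency-preserving

Lossless test: (A, B, H)⁺ = {A, B, C, F, G, H}, which is a superkey of neither fragment — lossy.
Dependency preservation: A, D → F, G; A → C, F are not contained in any single fragment, but the restricted closure of each left-hand side across the fragments still reaches the right-hand side; the remaining FDs each lie inside some fragment. All dependencies are preserved.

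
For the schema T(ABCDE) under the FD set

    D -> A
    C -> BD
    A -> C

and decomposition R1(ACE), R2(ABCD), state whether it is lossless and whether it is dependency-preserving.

lossless and dependency-preserving

Lossless test: (AC)⁺ = {ABCD}, which contains all of one fragment — lossless.
Dependency preservation: every FD's attributes lie within a single fragment, so each can be enforced locally — preserved.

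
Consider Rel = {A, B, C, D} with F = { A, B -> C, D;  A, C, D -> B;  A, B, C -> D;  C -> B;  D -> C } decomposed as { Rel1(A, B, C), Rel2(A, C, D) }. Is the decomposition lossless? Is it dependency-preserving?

Lossless test: (A, C)⁺ = {A, B, C, D}, which contains all of one fragment — lossless.
Dependency preservation: A, B → C, D; A, C, D → B; A, B, C → D are not contained in any single fragment, but the restricted closure of each left-hand side across the fragments still reaches the right-hand side; the remaining FDs each lie inside some fragment. All dependencies are preserved.

lossless and dependency-preserving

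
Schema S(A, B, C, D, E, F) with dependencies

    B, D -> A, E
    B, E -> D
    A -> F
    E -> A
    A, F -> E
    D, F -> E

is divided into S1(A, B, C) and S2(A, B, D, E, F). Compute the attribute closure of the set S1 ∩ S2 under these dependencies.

A, B, D, E, F

S1 ∩ S2 = {A, B}.
A → F applies, adding F
A, F → E applies, adding E
B, E → D applies, adding D
Closure: {A, B, D, E, F}.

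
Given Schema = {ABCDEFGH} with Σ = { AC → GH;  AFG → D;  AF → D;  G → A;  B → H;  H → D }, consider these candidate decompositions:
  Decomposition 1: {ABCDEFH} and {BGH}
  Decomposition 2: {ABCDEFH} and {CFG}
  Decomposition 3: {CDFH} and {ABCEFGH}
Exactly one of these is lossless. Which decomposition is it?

Decomposition 1: common = {BH}, closure = {BDH} → lossy.
Decomposition 2: common = {CF}, closure = {CF} → lossy.
Decomposition 3: common = {CFH}, closure = {CDFH} → lossless.

Decomposition 3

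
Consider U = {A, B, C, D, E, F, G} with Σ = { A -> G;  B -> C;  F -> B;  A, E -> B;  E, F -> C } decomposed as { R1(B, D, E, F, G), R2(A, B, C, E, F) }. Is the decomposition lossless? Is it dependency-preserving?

lossy and not dependency-preserving

Lossless test: (B, E, F)⁺ = {B, C, E, F}, which is a superkey of neither fragment — lossy.
Dependency preservation: the restricted closure of {A} across the fragments never reaches {G}, so A → G cannot be enforced without a join — not preserved.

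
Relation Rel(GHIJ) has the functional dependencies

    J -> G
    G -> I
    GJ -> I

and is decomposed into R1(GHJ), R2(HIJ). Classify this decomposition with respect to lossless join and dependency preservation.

Lossless test: (HJ)⁺ = {GHIJ}, which contains all of one fragment — lossless.
Dependency preservation: the restricted closure of {G} across the fragments never reaches {I}, so G → I cannot be enforced without a join — not preserved.

lossless but not dependency-preserving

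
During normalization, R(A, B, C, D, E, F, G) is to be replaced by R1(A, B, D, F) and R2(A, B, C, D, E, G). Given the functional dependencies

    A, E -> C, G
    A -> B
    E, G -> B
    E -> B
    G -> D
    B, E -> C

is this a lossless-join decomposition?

No

Common attributes: R1 ∩ R2 = {A, B, D}.
No dependency enlarges {A, B, D}, so (A, B, D)⁺ = {A, B, D}.
The closure contains neither all of R1 = {A, B, D, F} nor all of R2 = {A, B, C, D, E, G}, so the common attributes are not a superkey of either fragment. The join is lossy.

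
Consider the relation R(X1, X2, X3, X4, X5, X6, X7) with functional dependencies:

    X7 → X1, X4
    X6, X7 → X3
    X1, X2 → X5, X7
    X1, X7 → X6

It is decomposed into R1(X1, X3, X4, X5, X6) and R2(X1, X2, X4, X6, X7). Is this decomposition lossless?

No

Common attributes: R1 ∩ R2 = {X1, X4, X6}.
No dependency enlarges {X1, X4, X6}, so (X1, X4, X6)⁺ = {X1, X4, X6}.
The closure contains neither all of R1 = {X1, X3, X4, X5, X6} nor all of R2 = {X1, X2, X4, X6, X7}, so the common attributes are not a superkey of either fragment. The join is lossy.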